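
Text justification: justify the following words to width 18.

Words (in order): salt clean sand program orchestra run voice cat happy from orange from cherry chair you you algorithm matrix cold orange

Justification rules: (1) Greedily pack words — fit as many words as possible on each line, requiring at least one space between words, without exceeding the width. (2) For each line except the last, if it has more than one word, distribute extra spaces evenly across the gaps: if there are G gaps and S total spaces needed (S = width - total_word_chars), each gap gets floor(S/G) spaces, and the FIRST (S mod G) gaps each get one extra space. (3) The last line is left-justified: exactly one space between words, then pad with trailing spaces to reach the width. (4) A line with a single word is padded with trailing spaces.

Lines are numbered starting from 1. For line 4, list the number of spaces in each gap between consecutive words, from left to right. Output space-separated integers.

Line 1: ['salt', 'clean', 'sand'] (min_width=15, slack=3)
Line 2: ['program', 'orchestra'] (min_width=17, slack=1)
Line 3: ['run', 'voice', 'cat'] (min_width=13, slack=5)
Line 4: ['happy', 'from', 'orange'] (min_width=17, slack=1)
Line 5: ['from', 'cherry', 'chair'] (min_width=17, slack=1)
Line 6: ['you', 'you', 'algorithm'] (min_width=17, slack=1)
Line 7: ['matrix', 'cold', 'orange'] (min_width=18, slack=0)

Answer: 2 1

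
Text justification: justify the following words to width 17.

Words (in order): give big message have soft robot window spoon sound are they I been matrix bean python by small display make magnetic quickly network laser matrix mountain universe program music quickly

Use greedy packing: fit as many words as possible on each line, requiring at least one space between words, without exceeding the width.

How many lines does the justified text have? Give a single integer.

Line 1: ['give', 'big', 'message'] (min_width=16, slack=1)
Line 2: ['have', 'soft', 'robot'] (min_width=15, slack=2)
Line 3: ['window', 'spoon'] (min_width=12, slack=5)
Line 4: ['sound', 'are', 'they', 'I'] (min_width=16, slack=1)
Line 5: ['been', 'matrix', 'bean'] (min_width=16, slack=1)
Line 6: ['python', 'by', 'small'] (min_width=15, slack=2)
Line 7: ['display', 'make'] (min_width=12, slack=5)
Line 8: ['magnetic', 'quickly'] (min_width=16, slack=1)
Line 9: ['network', 'laser'] (min_width=13, slack=4)
Line 10: ['matrix', 'mountain'] (min_width=15, slack=2)
Line 11: ['universe', 'program'] (min_width=16, slack=1)
Line 12: ['music', 'quickly'] (min_width=13, slack=4)
Total lines: 12

Answer: 12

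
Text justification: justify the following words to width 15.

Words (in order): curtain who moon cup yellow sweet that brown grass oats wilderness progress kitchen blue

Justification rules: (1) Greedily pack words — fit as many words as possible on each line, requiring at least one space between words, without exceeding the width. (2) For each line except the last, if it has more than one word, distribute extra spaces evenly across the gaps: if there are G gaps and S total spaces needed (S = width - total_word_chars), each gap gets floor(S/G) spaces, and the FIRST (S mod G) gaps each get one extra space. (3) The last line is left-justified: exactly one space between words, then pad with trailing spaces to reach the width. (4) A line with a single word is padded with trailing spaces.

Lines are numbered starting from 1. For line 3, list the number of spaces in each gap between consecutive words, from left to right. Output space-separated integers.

Answer: 6

Derivation:
Line 1: ['curtain', 'who'] (min_width=11, slack=4)
Line 2: ['moon', 'cup', 'yellow'] (min_width=15, slack=0)
Line 3: ['sweet', 'that'] (min_width=10, slack=5)
Line 4: ['brown', 'grass'] (min_width=11, slack=4)
Line 5: ['oats', 'wilderness'] (min_width=15, slack=0)
Line 6: ['progress'] (min_width=8, slack=7)
Line 7: ['kitchen', 'blue'] (min_width=12, slack=3)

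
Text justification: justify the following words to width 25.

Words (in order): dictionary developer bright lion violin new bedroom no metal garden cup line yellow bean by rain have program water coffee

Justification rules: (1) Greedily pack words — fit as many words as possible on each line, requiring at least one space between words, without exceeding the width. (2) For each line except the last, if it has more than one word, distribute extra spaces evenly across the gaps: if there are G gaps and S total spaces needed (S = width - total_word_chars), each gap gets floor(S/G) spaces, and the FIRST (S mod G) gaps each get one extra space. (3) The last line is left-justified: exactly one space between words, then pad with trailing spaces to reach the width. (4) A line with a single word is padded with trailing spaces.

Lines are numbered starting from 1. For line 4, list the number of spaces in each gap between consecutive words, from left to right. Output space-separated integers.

Answer: 2 2 1 1

Derivation:
Line 1: ['dictionary', 'developer'] (min_width=20, slack=5)
Line 2: ['bright', 'lion', 'violin', 'new'] (min_width=22, slack=3)
Line 3: ['bedroom', 'no', 'metal', 'garden'] (min_width=23, slack=2)
Line 4: ['cup', 'line', 'yellow', 'bean', 'by'] (min_width=23, slack=2)
Line 5: ['rain', 'have', 'program', 'water'] (min_width=23, slack=2)
Line 6: ['coffee'] (min_width=6, slack=19)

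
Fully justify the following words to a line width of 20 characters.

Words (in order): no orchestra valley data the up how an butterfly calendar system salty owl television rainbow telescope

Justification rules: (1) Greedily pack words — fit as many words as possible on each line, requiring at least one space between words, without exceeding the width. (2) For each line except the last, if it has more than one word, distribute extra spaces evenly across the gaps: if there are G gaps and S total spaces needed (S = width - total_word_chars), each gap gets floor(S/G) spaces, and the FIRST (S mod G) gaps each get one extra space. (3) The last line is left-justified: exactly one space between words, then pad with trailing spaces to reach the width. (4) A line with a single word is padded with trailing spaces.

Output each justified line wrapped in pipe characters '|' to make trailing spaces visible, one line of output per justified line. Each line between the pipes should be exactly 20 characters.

Answer: |no  orchestra valley|
|data  the  up how an|
|butterfly   calendar|
|system   salty   owl|
|television   rainbow|
|telescope           |

Derivation:
Line 1: ['no', 'orchestra', 'valley'] (min_width=19, slack=1)
Line 2: ['data', 'the', 'up', 'how', 'an'] (min_width=18, slack=2)
Line 3: ['butterfly', 'calendar'] (min_width=18, slack=2)
Line 4: ['system', 'salty', 'owl'] (min_width=16, slack=4)
Line 5: ['television', 'rainbow'] (min_width=18, slack=2)
Line 6: ['telescope'] (min_width=9, slack=11)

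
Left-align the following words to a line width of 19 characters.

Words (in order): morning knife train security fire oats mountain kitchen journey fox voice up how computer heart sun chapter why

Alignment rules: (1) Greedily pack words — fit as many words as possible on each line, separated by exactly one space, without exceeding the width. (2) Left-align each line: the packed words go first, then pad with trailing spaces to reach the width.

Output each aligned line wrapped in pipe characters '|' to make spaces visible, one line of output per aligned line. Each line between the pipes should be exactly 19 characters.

Answer: |morning knife train|
|security fire oats |
|mountain kitchen   |
|journey fox voice  |
|up how computer    |
|heart sun chapter  |
|why                |

Derivation:
Line 1: ['morning', 'knife', 'train'] (min_width=19, slack=0)
Line 2: ['security', 'fire', 'oats'] (min_width=18, slack=1)
Line 3: ['mountain', 'kitchen'] (min_width=16, slack=3)
Line 4: ['journey', 'fox', 'voice'] (min_width=17, slack=2)
Line 5: ['up', 'how', 'computer'] (min_width=15, slack=4)
Line 6: ['heart', 'sun', 'chapter'] (min_width=17, slack=2)
Line 7: ['why'] (min_width=3, slack=16)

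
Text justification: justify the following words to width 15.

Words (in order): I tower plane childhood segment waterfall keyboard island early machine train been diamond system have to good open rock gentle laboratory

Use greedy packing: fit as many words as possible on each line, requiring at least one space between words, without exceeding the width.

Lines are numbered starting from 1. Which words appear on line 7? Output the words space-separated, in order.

Answer: train been

Derivation:
Line 1: ['I', 'tower', 'plane'] (min_width=13, slack=2)
Line 2: ['childhood'] (min_width=9, slack=6)
Line 3: ['segment'] (min_width=7, slack=8)
Line 4: ['waterfall'] (min_width=9, slack=6)
Line 5: ['keyboard', 'island'] (min_width=15, slack=0)
Line 6: ['early', 'machine'] (min_width=13, slack=2)
Line 7: ['train', 'been'] (min_width=10, slack=5)
Line 8: ['diamond', 'system'] (min_width=14, slack=1)
Line 9: ['have', 'to', 'good'] (min_width=12, slack=3)
Line 10: ['open', 'rock'] (min_width=9, slack=6)
Line 11: ['gentle'] (min_width=6, slack=9)
Line 12: ['laboratory'] (min_width=10, slack=5)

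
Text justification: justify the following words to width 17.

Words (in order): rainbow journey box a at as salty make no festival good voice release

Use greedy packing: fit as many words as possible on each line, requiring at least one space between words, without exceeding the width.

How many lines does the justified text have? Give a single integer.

Answer: 5

Derivation:
Line 1: ['rainbow', 'journey'] (min_width=15, slack=2)
Line 2: ['box', 'a', 'at', 'as', 'salty'] (min_width=17, slack=0)
Line 3: ['make', 'no', 'festival'] (min_width=16, slack=1)
Line 4: ['good', 'voice'] (min_width=10, slack=7)
Line 5: ['release'] (min_width=7, slack=10)
Total lines: 5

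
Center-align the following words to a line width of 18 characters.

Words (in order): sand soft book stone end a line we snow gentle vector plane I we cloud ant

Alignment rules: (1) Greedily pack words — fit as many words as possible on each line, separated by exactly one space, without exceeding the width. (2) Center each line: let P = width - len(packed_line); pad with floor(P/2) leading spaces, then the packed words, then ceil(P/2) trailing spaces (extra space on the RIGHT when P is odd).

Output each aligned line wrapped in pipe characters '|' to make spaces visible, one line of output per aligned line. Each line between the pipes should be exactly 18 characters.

Answer: |  sand soft book  |
| stone end a line |
|  we snow gentle  |
|vector plane I we |
|    cloud ant     |

Derivation:
Line 1: ['sand', 'soft', 'book'] (min_width=14, slack=4)
Line 2: ['stone', 'end', 'a', 'line'] (min_width=16, slack=2)
Line 3: ['we', 'snow', 'gentle'] (min_width=14, slack=4)
Line 4: ['vector', 'plane', 'I', 'we'] (min_width=17, slack=1)
Line 5: ['cloud', 'ant'] (min_width=9, slack=9)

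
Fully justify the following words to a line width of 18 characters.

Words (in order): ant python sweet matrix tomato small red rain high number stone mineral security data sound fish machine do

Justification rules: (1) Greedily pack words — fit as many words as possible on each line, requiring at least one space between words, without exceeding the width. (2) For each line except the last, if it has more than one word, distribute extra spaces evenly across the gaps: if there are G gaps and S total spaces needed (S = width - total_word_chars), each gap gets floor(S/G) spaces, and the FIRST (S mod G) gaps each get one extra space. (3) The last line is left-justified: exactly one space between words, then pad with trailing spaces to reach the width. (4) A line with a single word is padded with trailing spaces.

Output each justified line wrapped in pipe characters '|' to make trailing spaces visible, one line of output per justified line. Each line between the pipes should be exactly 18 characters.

Line 1: ['ant', 'python', 'sweet'] (min_width=16, slack=2)
Line 2: ['matrix', 'tomato'] (min_width=13, slack=5)
Line 3: ['small', 'red', 'rain'] (min_width=14, slack=4)
Line 4: ['high', 'number', 'stone'] (min_width=17, slack=1)
Line 5: ['mineral', 'security'] (min_width=16, slack=2)
Line 6: ['data', 'sound', 'fish'] (min_width=15, slack=3)
Line 7: ['machine', 'do'] (min_width=10, slack=8)

Answer: |ant  python  sweet|
|matrix      tomato|
|small   red   rain|
|high  number stone|
|mineral   security|
|data   sound  fish|
|machine do        |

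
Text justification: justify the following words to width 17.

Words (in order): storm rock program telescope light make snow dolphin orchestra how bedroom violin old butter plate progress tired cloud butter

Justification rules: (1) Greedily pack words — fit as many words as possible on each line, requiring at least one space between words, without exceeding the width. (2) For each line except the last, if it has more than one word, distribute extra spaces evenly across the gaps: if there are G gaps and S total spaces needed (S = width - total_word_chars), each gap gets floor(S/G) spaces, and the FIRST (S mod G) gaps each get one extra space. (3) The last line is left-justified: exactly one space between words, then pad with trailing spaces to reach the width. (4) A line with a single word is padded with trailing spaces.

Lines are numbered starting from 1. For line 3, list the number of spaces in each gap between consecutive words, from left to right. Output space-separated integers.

Answer: 2 2

Derivation:
Line 1: ['storm', 'rock'] (min_width=10, slack=7)
Line 2: ['program', 'telescope'] (min_width=17, slack=0)
Line 3: ['light', 'make', 'snow'] (min_width=15, slack=2)
Line 4: ['dolphin', 'orchestra'] (min_width=17, slack=0)
Line 5: ['how', 'bedroom'] (min_width=11, slack=6)
Line 6: ['violin', 'old', 'butter'] (min_width=17, slack=0)
Line 7: ['plate', 'progress'] (min_width=14, slack=3)
Line 8: ['tired', 'cloud'] (min_width=11, slack=6)
Line 9: ['butter'] (min_width=6, slack=11)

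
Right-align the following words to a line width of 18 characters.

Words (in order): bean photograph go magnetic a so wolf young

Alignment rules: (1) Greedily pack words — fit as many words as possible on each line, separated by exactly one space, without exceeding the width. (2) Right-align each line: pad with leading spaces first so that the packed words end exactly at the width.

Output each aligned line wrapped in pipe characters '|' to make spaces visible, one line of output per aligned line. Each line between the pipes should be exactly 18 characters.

Line 1: ['bean', 'photograph', 'go'] (min_width=18, slack=0)
Line 2: ['magnetic', 'a', 'so', 'wolf'] (min_width=18, slack=0)
Line 3: ['young'] (min_width=5, slack=13)

Answer: |bean photograph go|
|magnetic a so wolf|
|             young|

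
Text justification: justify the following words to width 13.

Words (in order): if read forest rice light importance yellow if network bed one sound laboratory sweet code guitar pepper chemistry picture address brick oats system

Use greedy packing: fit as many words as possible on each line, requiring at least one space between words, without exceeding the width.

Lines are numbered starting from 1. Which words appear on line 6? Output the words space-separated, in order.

Line 1: ['if', 'read'] (min_width=7, slack=6)
Line 2: ['forest', 'rice'] (min_width=11, slack=2)
Line 3: ['light'] (min_width=5, slack=8)
Line 4: ['importance'] (min_width=10, slack=3)
Line 5: ['yellow', 'if'] (min_width=9, slack=4)
Line 6: ['network', 'bed'] (min_width=11, slack=2)
Line 7: ['one', 'sound'] (min_width=9, slack=4)
Line 8: ['laboratory'] (min_width=10, slack=3)
Line 9: ['sweet', 'code'] (min_width=10, slack=3)
Line 10: ['guitar', 'pepper'] (min_width=13, slack=0)
Line 11: ['chemistry'] (min_width=9, slack=4)
Line 12: ['picture'] (min_width=7, slack=6)
Line 13: ['address', 'brick'] (min_width=13, slack=0)
Line 14: ['oats', 'system'] (min_width=11, slack=2)

Answer: network bed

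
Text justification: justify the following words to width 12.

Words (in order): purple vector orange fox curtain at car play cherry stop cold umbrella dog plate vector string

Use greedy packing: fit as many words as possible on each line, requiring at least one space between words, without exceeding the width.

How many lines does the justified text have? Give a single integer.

Answer: 10

Derivation:
Line 1: ['purple'] (min_width=6, slack=6)
Line 2: ['vector'] (min_width=6, slack=6)
Line 3: ['orange', 'fox'] (min_width=10, slack=2)
Line 4: ['curtain', 'at'] (min_width=10, slack=2)
Line 5: ['car', 'play'] (min_width=8, slack=4)
Line 6: ['cherry', 'stop'] (min_width=11, slack=1)
Line 7: ['cold'] (min_width=4, slack=8)
Line 8: ['umbrella', 'dog'] (min_width=12, slack=0)
Line 9: ['plate', 'vector'] (min_width=12, slack=0)
Line 10: ['string'] (min_width=6, slack=6)
Total lines: 10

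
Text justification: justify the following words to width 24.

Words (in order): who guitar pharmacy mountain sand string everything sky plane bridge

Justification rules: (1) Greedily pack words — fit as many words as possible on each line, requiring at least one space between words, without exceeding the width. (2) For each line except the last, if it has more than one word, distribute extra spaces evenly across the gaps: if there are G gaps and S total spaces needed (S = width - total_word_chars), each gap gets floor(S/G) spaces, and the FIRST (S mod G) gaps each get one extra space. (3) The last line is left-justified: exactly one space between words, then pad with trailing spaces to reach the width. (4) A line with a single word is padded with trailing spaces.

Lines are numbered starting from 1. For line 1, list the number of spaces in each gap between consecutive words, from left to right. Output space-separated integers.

Answer: 4 3

Derivation:
Line 1: ['who', 'guitar', 'pharmacy'] (min_width=19, slack=5)
Line 2: ['mountain', 'sand', 'string'] (min_width=20, slack=4)
Line 3: ['everything', 'sky', 'plane'] (min_width=20, slack=4)
Line 4: ['bridge'] (min_width=6, slack=18)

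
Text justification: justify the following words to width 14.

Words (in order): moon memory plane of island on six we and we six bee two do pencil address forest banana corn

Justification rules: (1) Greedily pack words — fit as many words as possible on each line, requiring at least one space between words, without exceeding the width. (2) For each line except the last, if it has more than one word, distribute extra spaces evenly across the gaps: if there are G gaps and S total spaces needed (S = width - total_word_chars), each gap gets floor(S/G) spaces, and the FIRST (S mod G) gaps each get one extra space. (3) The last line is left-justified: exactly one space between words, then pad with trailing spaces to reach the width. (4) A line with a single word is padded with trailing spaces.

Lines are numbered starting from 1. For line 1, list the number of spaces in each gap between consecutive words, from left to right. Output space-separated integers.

Line 1: ['moon', 'memory'] (min_width=11, slack=3)
Line 2: ['plane', 'of'] (min_width=8, slack=6)
Line 3: ['island', 'on', 'six'] (min_width=13, slack=1)
Line 4: ['we', 'and', 'we', 'six'] (min_width=13, slack=1)
Line 5: ['bee', 'two', 'do'] (min_width=10, slack=4)
Line 6: ['pencil', 'address'] (min_width=14, slack=0)
Line 7: ['forest', 'banana'] (min_width=13, slack=1)
Line 8: ['corn'] (min_width=4, slack=10)

Answer: 4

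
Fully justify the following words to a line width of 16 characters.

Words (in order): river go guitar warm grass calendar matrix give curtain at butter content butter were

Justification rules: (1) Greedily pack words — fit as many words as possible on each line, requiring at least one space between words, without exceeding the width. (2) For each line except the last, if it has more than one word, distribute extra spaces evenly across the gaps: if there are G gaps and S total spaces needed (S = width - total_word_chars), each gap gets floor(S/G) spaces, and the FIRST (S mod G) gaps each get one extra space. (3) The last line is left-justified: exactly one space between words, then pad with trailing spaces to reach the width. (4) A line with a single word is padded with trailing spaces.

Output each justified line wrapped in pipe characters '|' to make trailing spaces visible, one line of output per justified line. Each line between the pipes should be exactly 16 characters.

Answer: |river  go guitar|
|warm       grass|
|calendar  matrix|
|give  curtain at|
|butter   content|
|butter were     |

Derivation:
Line 1: ['river', 'go', 'guitar'] (min_width=15, slack=1)
Line 2: ['warm', 'grass'] (min_width=10, slack=6)
Line 3: ['calendar', 'matrix'] (min_width=15, slack=1)
Line 4: ['give', 'curtain', 'at'] (min_width=15, slack=1)
Line 5: ['butter', 'content'] (min_width=14, slack=2)
Line 6: ['butter', 'were'] (min_width=11, slack=5)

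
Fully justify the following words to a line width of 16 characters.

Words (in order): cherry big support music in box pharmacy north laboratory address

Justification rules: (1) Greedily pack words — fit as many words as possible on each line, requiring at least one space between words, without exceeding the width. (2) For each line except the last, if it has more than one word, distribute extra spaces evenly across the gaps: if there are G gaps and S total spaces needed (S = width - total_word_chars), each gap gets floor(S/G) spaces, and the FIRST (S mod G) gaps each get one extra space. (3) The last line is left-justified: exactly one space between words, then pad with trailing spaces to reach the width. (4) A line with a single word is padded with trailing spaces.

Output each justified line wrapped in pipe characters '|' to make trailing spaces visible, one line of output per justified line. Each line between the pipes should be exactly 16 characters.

Line 1: ['cherry', 'big'] (min_width=10, slack=6)
Line 2: ['support', 'music', 'in'] (min_width=16, slack=0)
Line 3: ['box', 'pharmacy'] (min_width=12, slack=4)
Line 4: ['north', 'laboratory'] (min_width=16, slack=0)
Line 5: ['address'] (min_width=7, slack=9)

Answer: |cherry       big|
|support music in|
|box     pharmacy|
|north laboratory|
|address         |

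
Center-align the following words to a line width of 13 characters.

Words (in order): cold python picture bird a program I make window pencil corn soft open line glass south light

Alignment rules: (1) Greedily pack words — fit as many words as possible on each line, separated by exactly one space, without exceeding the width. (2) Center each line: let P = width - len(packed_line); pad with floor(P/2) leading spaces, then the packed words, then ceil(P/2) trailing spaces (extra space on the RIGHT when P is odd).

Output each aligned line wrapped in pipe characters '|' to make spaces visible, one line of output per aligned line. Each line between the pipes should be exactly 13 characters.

Line 1: ['cold', 'python'] (min_width=11, slack=2)
Line 2: ['picture', 'bird'] (min_width=12, slack=1)
Line 3: ['a', 'program', 'I'] (min_width=11, slack=2)
Line 4: ['make', 'window'] (min_width=11, slack=2)
Line 5: ['pencil', 'corn'] (min_width=11, slack=2)
Line 6: ['soft', 'open'] (min_width=9, slack=4)
Line 7: ['line', 'glass'] (min_width=10, slack=3)
Line 8: ['south', 'light'] (min_width=11, slack=2)

Answer: | cold python |
|picture bird |
| a program I |
| make window |
| pencil corn |
|  soft open  |
| line glass  |
| south light |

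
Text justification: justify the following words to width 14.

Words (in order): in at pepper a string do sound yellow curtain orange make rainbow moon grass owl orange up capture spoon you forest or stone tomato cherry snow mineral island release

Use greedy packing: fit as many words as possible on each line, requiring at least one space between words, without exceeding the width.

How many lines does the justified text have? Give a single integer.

Answer: 13

Derivation:
Line 1: ['in', 'at', 'pepper', 'a'] (min_width=14, slack=0)
Line 2: ['string', 'do'] (min_width=9, slack=5)
Line 3: ['sound', 'yellow'] (min_width=12, slack=2)
Line 4: ['curtain', 'orange'] (min_width=14, slack=0)
Line 5: ['make', 'rainbow'] (min_width=12, slack=2)
Line 6: ['moon', 'grass', 'owl'] (min_width=14, slack=0)
Line 7: ['orange', 'up'] (min_width=9, slack=5)
Line 8: ['capture', 'spoon'] (min_width=13, slack=1)
Line 9: ['you', 'forest', 'or'] (min_width=13, slack=1)
Line 10: ['stone', 'tomato'] (min_width=12, slack=2)
Line 11: ['cherry', 'snow'] (min_width=11, slack=3)
Line 12: ['mineral', 'island'] (min_width=14, slack=0)
Line 13: ['release'] (min_width=7, slack=7)
Total lines: 13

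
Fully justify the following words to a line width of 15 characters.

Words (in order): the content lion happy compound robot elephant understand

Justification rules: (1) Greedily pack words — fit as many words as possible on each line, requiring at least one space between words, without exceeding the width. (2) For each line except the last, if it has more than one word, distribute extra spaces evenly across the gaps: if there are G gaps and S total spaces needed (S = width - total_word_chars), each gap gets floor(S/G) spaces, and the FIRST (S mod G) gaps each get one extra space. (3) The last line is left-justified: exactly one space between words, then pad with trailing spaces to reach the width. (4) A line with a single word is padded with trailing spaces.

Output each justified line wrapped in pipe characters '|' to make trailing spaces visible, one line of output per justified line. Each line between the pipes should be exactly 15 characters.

Line 1: ['the', 'content'] (min_width=11, slack=4)
Line 2: ['lion', 'happy'] (min_width=10, slack=5)
Line 3: ['compound', 'robot'] (min_width=14, slack=1)
Line 4: ['elephant'] (min_width=8, slack=7)
Line 5: ['understand'] (min_width=10, slack=5)

Answer: |the     content|
|lion      happy|
|compound  robot|
|elephant       |
|understand     |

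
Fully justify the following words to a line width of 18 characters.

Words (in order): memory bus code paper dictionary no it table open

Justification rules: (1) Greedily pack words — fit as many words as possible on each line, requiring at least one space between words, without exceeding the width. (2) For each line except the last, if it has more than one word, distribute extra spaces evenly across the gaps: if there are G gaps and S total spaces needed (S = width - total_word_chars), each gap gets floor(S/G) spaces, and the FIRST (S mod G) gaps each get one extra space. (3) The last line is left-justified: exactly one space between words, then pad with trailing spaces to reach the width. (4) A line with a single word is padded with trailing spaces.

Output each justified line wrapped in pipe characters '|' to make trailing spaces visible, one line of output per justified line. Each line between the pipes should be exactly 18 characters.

Line 1: ['memory', 'bus', 'code'] (min_width=15, slack=3)
Line 2: ['paper', 'dictionary'] (min_width=16, slack=2)
Line 3: ['no', 'it', 'table', 'open'] (min_width=16, slack=2)

Answer: |memory   bus  code|
|paper   dictionary|
|no it table open  |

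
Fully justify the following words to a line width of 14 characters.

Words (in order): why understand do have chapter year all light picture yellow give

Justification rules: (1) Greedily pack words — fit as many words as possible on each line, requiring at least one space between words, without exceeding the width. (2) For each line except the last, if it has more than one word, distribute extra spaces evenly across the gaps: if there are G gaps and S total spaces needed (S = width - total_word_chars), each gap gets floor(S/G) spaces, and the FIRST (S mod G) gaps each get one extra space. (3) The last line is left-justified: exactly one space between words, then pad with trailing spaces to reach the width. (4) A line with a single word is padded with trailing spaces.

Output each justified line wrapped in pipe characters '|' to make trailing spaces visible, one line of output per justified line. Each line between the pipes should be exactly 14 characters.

Line 1: ['why', 'understand'] (min_width=14, slack=0)
Line 2: ['do', 'have'] (min_width=7, slack=7)
Line 3: ['chapter', 'year'] (min_width=12, slack=2)
Line 4: ['all', 'light'] (min_width=9, slack=5)
Line 5: ['picture', 'yellow'] (min_width=14, slack=0)
Line 6: ['give'] (min_width=4, slack=10)

Answer: |why understand|
|do        have|
|chapter   year|
|all      light|
|picture yellow|
|give          |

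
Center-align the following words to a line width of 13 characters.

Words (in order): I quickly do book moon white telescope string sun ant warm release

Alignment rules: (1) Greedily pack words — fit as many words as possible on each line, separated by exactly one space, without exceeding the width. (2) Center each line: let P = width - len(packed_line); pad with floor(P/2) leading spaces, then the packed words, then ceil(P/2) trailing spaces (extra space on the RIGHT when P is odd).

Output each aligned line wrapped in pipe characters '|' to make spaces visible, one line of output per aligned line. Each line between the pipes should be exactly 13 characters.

Line 1: ['I', 'quickly', 'do'] (min_width=12, slack=1)
Line 2: ['book', 'moon'] (min_width=9, slack=4)
Line 3: ['white'] (min_width=5, slack=8)
Line 4: ['telescope'] (min_width=9, slack=4)
Line 5: ['string', 'sun'] (min_width=10, slack=3)
Line 6: ['ant', 'warm'] (min_width=8, slack=5)
Line 7: ['release'] (min_width=7, slack=6)

Answer: |I quickly do |
|  book moon  |
|    white    |
|  telescope  |
| string sun  |
|  ant warm   |
|   release   |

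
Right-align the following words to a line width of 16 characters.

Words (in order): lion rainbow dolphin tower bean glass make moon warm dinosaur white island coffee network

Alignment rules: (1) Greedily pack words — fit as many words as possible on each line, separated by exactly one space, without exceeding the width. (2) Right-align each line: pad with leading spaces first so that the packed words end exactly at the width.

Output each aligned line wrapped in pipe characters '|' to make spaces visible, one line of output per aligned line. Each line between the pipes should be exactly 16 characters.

Line 1: ['lion', 'rainbow'] (min_width=12, slack=4)
Line 2: ['dolphin', 'tower'] (min_width=13, slack=3)
Line 3: ['bean', 'glass', 'make'] (min_width=15, slack=1)
Line 4: ['moon', 'warm'] (min_width=9, slack=7)
Line 5: ['dinosaur', 'white'] (min_width=14, slack=2)
Line 6: ['island', 'coffee'] (min_width=13, slack=3)
Line 7: ['network'] (min_width=7, slack=9)

Answer: |    lion rainbow|
|   dolphin tower|
| bean glass make|
|       moon warm|
|  dinosaur white|
|   island coffee|
|         network|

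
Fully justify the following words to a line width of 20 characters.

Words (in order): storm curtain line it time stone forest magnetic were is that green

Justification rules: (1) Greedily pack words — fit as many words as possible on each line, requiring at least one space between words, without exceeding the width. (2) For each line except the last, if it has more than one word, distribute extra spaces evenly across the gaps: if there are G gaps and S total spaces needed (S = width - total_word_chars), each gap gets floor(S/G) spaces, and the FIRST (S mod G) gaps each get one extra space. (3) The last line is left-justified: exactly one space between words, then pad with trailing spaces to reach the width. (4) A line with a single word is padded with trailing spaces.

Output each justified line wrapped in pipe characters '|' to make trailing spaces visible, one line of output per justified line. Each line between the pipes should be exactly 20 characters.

Line 1: ['storm', 'curtain', 'line'] (min_width=18, slack=2)
Line 2: ['it', 'time', 'stone', 'forest'] (min_width=20, slack=0)
Line 3: ['magnetic', 'were', 'is'] (min_width=16, slack=4)
Line 4: ['that', 'green'] (min_width=10, slack=10)

Answer: |storm  curtain  line|
|it time stone forest|
|magnetic   were   is|
|that green          |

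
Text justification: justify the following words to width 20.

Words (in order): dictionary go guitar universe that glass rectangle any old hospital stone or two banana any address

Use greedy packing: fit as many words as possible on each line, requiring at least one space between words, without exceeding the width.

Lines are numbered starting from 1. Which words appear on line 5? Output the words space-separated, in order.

Answer: two banana any

Derivation:
Line 1: ['dictionary', 'go', 'guitar'] (min_width=20, slack=0)
Line 2: ['universe', 'that', 'glass'] (min_width=19, slack=1)
Line 3: ['rectangle', 'any', 'old'] (min_width=17, slack=3)
Line 4: ['hospital', 'stone', 'or'] (min_width=17, slack=3)
Line 5: ['two', 'banana', 'any'] (min_width=14, slack=6)
Line 6: ['address'] (min_width=7, slack=13)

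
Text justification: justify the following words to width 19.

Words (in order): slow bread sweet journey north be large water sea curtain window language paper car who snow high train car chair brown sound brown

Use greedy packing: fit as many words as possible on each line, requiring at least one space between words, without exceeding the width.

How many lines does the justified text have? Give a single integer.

Answer: 8

Derivation:
Line 1: ['slow', 'bread', 'sweet'] (min_width=16, slack=3)
Line 2: ['journey', 'north', 'be'] (min_width=16, slack=3)
Line 3: ['large', 'water', 'sea'] (min_width=15, slack=4)
Line 4: ['curtain', 'window'] (min_width=14, slack=5)
Line 5: ['language', 'paper', 'car'] (min_width=18, slack=1)
Line 6: ['who', 'snow', 'high', 'train'] (min_width=19, slack=0)
Line 7: ['car', 'chair', 'brown'] (min_width=15, slack=4)
Line 8: ['sound', 'brown'] (min_width=11, slack=8)
Total lines: 8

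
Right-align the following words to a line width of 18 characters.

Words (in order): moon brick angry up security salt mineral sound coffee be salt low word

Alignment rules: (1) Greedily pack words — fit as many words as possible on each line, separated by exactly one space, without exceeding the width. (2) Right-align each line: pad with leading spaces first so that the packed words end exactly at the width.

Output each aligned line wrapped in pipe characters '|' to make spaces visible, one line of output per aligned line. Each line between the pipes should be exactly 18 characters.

Answer: |  moon brick angry|
|  up security salt|
|     mineral sound|
|coffee be salt low|
|              word|

Derivation:
Line 1: ['moon', 'brick', 'angry'] (min_width=16, slack=2)
Line 2: ['up', 'security', 'salt'] (min_width=16, slack=2)
Line 3: ['mineral', 'sound'] (min_width=13, slack=5)
Line 4: ['coffee', 'be', 'salt', 'low'] (min_width=18, slack=0)
Line 5: ['word'] (min_width=4, slack=14)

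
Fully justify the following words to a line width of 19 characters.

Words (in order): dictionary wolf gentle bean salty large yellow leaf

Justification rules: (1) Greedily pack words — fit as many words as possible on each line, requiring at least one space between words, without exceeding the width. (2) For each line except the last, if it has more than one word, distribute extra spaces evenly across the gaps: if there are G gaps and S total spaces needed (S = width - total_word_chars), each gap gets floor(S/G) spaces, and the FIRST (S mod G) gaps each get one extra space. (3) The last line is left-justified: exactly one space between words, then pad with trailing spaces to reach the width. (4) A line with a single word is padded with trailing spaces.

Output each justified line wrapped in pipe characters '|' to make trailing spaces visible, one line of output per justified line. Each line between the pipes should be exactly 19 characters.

Line 1: ['dictionary', 'wolf'] (min_width=15, slack=4)
Line 2: ['gentle', 'bean', 'salty'] (min_width=17, slack=2)
Line 3: ['large', 'yellow', 'leaf'] (min_width=17, slack=2)

Answer: |dictionary     wolf|
|gentle  bean  salty|
|large yellow leaf  |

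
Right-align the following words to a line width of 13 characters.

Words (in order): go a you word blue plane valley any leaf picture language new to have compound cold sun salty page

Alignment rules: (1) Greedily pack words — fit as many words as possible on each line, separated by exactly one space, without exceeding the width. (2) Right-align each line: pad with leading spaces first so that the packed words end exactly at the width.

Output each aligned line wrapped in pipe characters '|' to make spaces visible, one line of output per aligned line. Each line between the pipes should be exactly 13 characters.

Answer: |go a you word|
|   blue plane|
|   valley any|
| leaf picture|
| language new|
|      to have|
|compound cold|
|    sun salty|
|         page|

Derivation:
Line 1: ['go', 'a', 'you', 'word'] (min_width=13, slack=0)
Line 2: ['blue', 'plane'] (min_width=10, slack=3)
Line 3: ['valley', 'any'] (min_width=10, slack=3)
Line 4: ['leaf', 'picture'] (min_width=12, slack=1)
Line 5: ['language', 'new'] (min_width=12, slack=1)
Line 6: ['to', 'have'] (min_width=7, slack=6)
Line 7: ['compound', 'cold'] (min_width=13, slack=0)
Line 8: ['sun', 'salty'] (min_width=9, slack=4)
Line 9: ['page'] (min_width=4, slack=9)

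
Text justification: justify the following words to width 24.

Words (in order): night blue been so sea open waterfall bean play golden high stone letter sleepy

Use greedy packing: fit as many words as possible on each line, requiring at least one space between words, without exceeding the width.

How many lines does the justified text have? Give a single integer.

Answer: 4

Derivation:
Line 1: ['night', 'blue', 'been', 'so', 'sea'] (min_width=22, slack=2)
Line 2: ['open', 'waterfall', 'bean', 'play'] (min_width=24, slack=0)
Line 3: ['golden', 'high', 'stone', 'letter'] (min_width=24, slack=0)
Line 4: ['sleepy'] (min_width=6, slack=18)
Total lines: 4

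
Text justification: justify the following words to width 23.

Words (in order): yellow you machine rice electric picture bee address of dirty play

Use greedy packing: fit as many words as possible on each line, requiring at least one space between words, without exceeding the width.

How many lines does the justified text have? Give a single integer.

Answer: 3

Derivation:
Line 1: ['yellow', 'you', 'machine', 'rice'] (min_width=23, slack=0)
Line 2: ['electric', 'picture', 'bee'] (min_width=20, slack=3)
Line 3: ['address', 'of', 'dirty', 'play'] (min_width=21, slack=2)
Total lines: 3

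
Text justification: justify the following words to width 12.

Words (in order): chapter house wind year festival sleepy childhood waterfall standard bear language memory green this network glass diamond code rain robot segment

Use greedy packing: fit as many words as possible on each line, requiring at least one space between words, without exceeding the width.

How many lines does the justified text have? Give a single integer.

Line 1: ['chapter'] (min_width=7, slack=5)
Line 2: ['house', 'wind'] (min_width=10, slack=2)
Line 3: ['year'] (min_width=4, slack=8)
Line 4: ['festival'] (min_width=8, slack=4)
Line 5: ['sleepy'] (min_width=6, slack=6)
Line 6: ['childhood'] (min_width=9, slack=3)
Line 7: ['waterfall'] (min_width=9, slack=3)
Line 8: ['standard'] (min_width=8, slack=4)
Line 9: ['bear'] (min_width=4, slack=8)
Line 10: ['language'] (min_width=8, slack=4)
Line 11: ['memory', 'green'] (min_width=12, slack=0)
Line 12: ['this', 'network'] (min_width=12, slack=0)
Line 13: ['glass'] (min_width=5, slack=7)
Line 14: ['diamond', 'code'] (min_width=12, slack=0)
Line 15: ['rain', 'robot'] (min_width=10, slack=2)
Line 16: ['segment'] (min_width=7, slack=5)
Total lines: 16

Answer: 16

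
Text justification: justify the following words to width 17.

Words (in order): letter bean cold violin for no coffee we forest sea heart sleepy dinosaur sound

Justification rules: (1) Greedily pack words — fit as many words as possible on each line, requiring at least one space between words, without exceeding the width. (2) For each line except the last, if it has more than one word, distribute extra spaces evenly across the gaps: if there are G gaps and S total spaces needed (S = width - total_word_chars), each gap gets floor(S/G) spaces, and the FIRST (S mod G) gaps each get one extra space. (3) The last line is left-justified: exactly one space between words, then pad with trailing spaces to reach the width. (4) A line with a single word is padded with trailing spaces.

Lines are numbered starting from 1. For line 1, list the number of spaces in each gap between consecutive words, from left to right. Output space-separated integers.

Line 1: ['letter', 'bean', 'cold'] (min_width=16, slack=1)
Line 2: ['violin', 'for', 'no'] (min_width=13, slack=4)
Line 3: ['coffee', 'we', 'forest'] (min_width=16, slack=1)
Line 4: ['sea', 'heart', 'sleepy'] (min_width=16, slack=1)
Line 5: ['dinosaur', 'sound'] (min_width=14, slack=3)

Answer: 2 1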